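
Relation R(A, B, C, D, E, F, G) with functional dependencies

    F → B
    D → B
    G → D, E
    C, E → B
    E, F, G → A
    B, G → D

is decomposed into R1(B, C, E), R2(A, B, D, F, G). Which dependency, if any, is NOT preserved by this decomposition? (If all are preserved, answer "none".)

Check G → D, E: no single fragment contains all of {D, E, G}, and the restricted closure of {G} across the fragments never reaches {D, E}.
F → B is preserved.
D → B is preserved.
C, E → B is preserved.
E, F, G → A is preserved.
B, G → D is preserved.

G → D, E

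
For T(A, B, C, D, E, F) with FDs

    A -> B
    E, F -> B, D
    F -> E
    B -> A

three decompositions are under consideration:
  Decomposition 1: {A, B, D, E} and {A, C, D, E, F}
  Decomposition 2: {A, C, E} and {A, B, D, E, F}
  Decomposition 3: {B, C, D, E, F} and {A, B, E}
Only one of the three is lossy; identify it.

Decomposition 2

Decomposition 1: common = {A, D, E}, closure = {A, B, D, E} → lossless.
Decomposition 2: common = {A, E}, closure = {A, B, E} → lossy.
Decomposition 3: common = {B, E}, closure = {A, B, E} → lossless.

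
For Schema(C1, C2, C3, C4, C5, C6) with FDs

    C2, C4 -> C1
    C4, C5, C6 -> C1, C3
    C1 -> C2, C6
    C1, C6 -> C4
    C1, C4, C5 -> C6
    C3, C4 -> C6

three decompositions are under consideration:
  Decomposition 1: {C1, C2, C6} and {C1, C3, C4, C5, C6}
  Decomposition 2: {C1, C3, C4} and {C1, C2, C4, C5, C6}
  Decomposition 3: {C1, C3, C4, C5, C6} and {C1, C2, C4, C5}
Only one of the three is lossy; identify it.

Decomposition 1: common = {C1, C6}, closure = {C1, C2, C4, C6} → lossless.
Decomposition 2: common = {C1, C4}, closure = {C1, C2, C4, C6} → lossy.
Decomposition 3: common = {C1, C4, C5}, closure = {C1, C2, C3, C4, C5, C6} → lossless.

Decomposition 2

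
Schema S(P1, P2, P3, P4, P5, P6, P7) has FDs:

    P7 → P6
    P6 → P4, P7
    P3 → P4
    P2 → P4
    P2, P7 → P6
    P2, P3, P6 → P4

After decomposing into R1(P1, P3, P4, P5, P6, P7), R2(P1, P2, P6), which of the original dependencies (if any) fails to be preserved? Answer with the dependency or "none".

Check P2 → P4: no single fragment contains all of {P2, P4}, and the restricted closure of {P2} across the fragments never reaches {P4}.
P7 → P6 is preserved.
P6 → P4, P7 is preserved.
P3 → P4 is preserved.
P2, P7 → P6 is preserved.
P2, P3, P6 → P4 is preserved.

P2 → P4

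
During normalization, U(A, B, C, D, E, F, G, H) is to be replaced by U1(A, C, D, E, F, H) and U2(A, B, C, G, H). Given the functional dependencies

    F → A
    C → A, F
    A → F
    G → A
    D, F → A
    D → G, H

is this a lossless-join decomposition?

No

Common attributes: U1 ∩ U2 = {A, C, H}.
Closure of {A, C, H}: C → A, F applies, adding F. So (A, C, H)⁺ = {A, C, F, H}.
The closure contains neither all of U1 = {A, C, D, E, F, H} nor all of U2 = {A, B, C, G, H}, so the common attributes are not a superkey of either fragment. The join is lossy.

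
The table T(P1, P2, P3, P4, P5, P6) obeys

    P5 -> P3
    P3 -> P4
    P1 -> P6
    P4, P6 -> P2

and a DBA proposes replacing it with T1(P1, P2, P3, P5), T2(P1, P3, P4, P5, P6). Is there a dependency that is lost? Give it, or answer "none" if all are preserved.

Check P4, P6 → P2: no single fragment contains all of {P2, P4, P6}, and the restricted closure of {P4, P6} across the fragments never reaches {P2}.
P5 → P3 is preserved.
P3 → P4 is preserved.
P1 → P6 is preserved.

P4, P6 -> P2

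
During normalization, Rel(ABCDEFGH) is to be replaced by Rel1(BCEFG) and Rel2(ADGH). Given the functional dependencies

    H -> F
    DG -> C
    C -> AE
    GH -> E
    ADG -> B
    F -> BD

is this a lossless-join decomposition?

Common attributes: Rel1 ∩ Rel2 = {G}.
No dependency enlarges {G}, so (G)⁺ = {G}.
The closure contains neither all of Rel1 = {BCEFG} nor all of Rel2 = {ADGH}, so the common attributes are not a superkey of either fragment. The join is lossy.

No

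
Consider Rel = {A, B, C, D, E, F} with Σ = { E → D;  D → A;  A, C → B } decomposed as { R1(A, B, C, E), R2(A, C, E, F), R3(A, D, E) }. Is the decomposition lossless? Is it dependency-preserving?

lossless and dependency-preserving

Lossless test (chase): Rows 1 and 2 agree on E; apply E→D and equate their D entries. Rows 1 and 3 agree on E; apply E→D and equate their D entries. Rows 1 and 2 agree on A, C; apply A, C→B and equate their B entries. Row 2 is now all distinguished symbols — the join is lossless.
Dependency preservation: every FD's attributes lie within a single fragment, so each can be enforced locally — preserved.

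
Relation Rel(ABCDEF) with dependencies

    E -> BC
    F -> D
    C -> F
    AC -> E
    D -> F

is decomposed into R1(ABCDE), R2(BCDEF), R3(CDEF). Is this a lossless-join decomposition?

Yes

Chase test. Columns are ABCDEF; row i has aⱼ where attribute j ∈ Ri, else bᵢⱼ.
Initial tableau (one row per fragment):
  row 1: a1 a2 a3 a4 a5 b16
  row 2: b21 a2 a3 a4 a5 a6
  row 3: b31 b32 a3 a4 a5 a6
Rows 1 and 3 agree on E; apply E→BC and equate their BC entries.
Rows 1 and 2 agree on C; apply C→F and equate their F entries.
Row 1 is now all distinguished symbols — the join is lossless.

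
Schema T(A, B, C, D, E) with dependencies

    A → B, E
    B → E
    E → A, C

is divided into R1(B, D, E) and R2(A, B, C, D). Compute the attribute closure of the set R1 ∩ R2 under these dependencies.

R1 ∩ R2 = {B, D}.
B → E applies, adding E
E → A, C applies, adding A, C
Closure: {A, B, C, D, E}.

A, B, C, D, E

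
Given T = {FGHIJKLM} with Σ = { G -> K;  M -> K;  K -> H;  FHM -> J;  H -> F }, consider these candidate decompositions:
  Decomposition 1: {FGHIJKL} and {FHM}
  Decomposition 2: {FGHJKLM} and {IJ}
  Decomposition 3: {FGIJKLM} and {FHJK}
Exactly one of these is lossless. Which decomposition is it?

Decomposition 1: common = {FH}, closure = {FH} → lossy.
Decomposition 2: common = {J}, closure = {J} → lossy.
Decomposition 3: common = {FJK}, closure = {FHJK} → lossless.

Decomposition 3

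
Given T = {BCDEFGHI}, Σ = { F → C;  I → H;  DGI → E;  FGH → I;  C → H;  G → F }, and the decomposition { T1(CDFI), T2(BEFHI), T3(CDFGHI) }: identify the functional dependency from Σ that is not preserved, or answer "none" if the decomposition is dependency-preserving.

DGI → E

Check DGI → E: no single fragment contains all of {DEGI}, and the restricted closure of {DGI} across the fragments never reaches {E}.
F → C is preserved.
I → H is preserved.
FGH → I is preserved.
C → H is preserved.
G → F is preserved.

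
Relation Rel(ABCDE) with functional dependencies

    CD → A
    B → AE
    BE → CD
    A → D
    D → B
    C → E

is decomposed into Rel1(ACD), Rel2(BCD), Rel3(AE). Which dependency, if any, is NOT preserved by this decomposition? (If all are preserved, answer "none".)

C → E

Check C → E: no single fragment contains all of {CE}, and the restricted closure of {C} across the fragments never reaches {E}.
CD → A is preserved.
B → AE is preserved.
BE → CD is preserved.
A → D is preserved.
D → B is preserved.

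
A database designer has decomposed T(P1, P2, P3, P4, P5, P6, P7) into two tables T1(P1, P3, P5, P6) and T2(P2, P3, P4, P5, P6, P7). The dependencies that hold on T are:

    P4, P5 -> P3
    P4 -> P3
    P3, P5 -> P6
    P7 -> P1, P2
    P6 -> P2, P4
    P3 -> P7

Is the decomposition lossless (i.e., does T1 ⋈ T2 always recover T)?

Common attributes: T1 ∩ T2 = {P3, P5, P6}.
Closure of {P3, P5, P6}: P6 → P2, P4 applies, adding P2, P4; P3 → P7 applies, adding P7; P7 → P1, P2 applies, adding P1. So (P3, P5, P6)⁺ = {P1, P2, P3, P4, P5, P6, P7}.
This closure contains every attribute of T1, so T1 ∩ T2 → T1. The join is lossless.

Yes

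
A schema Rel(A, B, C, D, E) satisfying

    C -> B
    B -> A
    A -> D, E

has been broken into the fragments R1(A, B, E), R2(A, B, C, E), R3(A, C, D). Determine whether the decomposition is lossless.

Chase test. Columns are A, B, C, D, E; row i has aⱼ where attribute j ∈ Ri, else bᵢⱼ.
Initial tableau (one row per fragment):
  row 1: a1 a2 b13 b14 a5
  row 2: a1 a2 a3 b24 a5
  row 3: a1 b32 a3 a4 b35
Rows 2 and 3 agree on C; apply C→B and equate their B entries.
Rows 1 and 2 agree on A; apply A→D, E and equate their D, E entries.
Rows 1 and 3 agree on A; apply A→D, E and equate their D, E entries.
Row 2 is now all distinguished symbols — the join is lossless.

Yes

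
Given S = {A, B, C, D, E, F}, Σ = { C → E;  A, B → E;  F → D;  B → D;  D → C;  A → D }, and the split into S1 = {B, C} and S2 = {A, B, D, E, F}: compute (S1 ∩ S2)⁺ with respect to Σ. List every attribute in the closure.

S1 ∩ S2 = {B}.
B → D applies, adding D
D → C applies, adding C
C → E applies, adding E
Closure: {B, C, D, E}.

B, C, D, E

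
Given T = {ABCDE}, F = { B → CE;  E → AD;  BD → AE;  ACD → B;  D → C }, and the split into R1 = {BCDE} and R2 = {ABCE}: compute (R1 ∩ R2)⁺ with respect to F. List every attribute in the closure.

R1 ∩ R2 = {BCE}.
E → AD applies, adding AD
Closure: {ABCDE}.

ABCDE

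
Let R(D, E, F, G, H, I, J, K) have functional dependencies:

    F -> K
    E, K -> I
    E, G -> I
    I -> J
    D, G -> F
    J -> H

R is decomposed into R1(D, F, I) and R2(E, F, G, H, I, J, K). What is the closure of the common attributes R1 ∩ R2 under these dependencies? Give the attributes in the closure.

F, H, I, J, K

R1 ∩ R2 = {F, I}.
F → K applies, adding K
I → J applies, adding J
J → H applies, adding H
Closure: {F, H, I, J, K}.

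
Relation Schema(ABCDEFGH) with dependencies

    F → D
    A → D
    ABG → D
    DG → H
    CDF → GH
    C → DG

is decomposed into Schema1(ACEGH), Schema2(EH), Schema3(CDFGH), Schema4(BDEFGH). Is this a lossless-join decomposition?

No

Chase test. Columns are ABCDEFGH; row i has aⱼ where attribute j ∈ Schemai, else bᵢⱼ.
Initial tableau (one row per fragment):
  row 1: a1 b12 a3 b14 a5 b16 a7 a8
  row 2: b21 b22 b23 b24 a5 b26 b27 a8
  row 3: b31 b32 a3 a4 b35 a6 a7 a8
  row 4: b41 a2 b43 a4 a5 a6 a7 a8
Rows 1 and 3 agree on C; apply C→DG and equate their DG entries.
No row becomes fully distinguished — the join is lossy.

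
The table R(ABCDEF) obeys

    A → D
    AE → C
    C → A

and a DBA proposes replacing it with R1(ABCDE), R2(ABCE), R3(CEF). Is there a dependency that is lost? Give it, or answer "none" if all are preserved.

none

A → D lies within R1.
AE → C lies within R1.
C → A lies within R1.
Every dependency is enforceable on the fragments, so the decomposition is dependency-preserving.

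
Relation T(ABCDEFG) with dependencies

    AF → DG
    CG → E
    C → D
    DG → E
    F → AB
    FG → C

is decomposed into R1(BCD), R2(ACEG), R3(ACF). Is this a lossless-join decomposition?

Chase test. Columns are ABCDEFG; row i has aⱼ where attribute j ∈ Ri, else bᵢⱼ.
Initial tableau (one row per fragment):
  row 1: b11 a2 a3 a4 b15 b16 b17
  row 2: a1 b22 a3 b24 a5 b26 a7
  row 3: a1 b32 a3 b34 b35 a6 b37
Rows 1 and 2 agree on C; apply C→D and equate their D entries.
Rows 1 and 3 agree on C; apply C→D and equate their D entries.
No row becomes fully distinguished — the join is lossy.

No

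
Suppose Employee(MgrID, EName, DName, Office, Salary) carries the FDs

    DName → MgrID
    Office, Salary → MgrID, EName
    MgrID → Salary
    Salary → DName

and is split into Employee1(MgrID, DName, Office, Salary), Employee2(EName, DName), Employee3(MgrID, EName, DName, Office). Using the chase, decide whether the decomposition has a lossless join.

Yes

Chase test. Columns are MgrID, EName, DName, Office, Salary; row i has aⱼ where attribute j ∈ Employeei, else bᵢⱼ.
Initial tableau (one row per fragment):
  row 1: a1 b12 a3 a4 a5
  row 2: b21 a2 a3 b24 b25
  row 3: a1 a2 a3 a4 b35
Rows 1 and 2 agree on DName; apply DName→MgrID and equate their MgrID entries.
Rows 1 and 2 agree on MgrID; apply MgrID→Salary and equate their Salary entries.
Rows 1 and 3 agree on MgrID; apply MgrID→Salary and equate their Salary entries.
Rows 1 and 3 agree on Office, Salary; apply Office, Salary→MgrID, EName and equate their MgrID, EName entries.
Row 1 is now all distinguished symbols — the join is lossless.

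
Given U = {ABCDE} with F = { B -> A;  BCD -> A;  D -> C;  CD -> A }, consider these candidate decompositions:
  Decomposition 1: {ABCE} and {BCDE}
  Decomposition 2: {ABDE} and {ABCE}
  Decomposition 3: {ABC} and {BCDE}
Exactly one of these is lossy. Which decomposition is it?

Decomposition 1: common = {BCE}, closure = {ABCE} → lossless.
Decomposition 2: common = {ABE}, closure = {ABE} → lossy.
Decomposition 3: common = {BC}, closure = {ABC} → lossless.

Decomposition 2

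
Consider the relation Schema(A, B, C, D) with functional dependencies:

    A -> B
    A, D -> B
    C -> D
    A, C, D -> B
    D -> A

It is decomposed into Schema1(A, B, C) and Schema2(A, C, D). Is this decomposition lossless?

Yes

Common attributes: Schema1 ∩ Schema2 = {A, C}.
Closure of {A, C}: A → B applies, adding B; C → D applies, adding D. So (A, C)⁺ = {A, B, C, D}.
This closure contains every attribute of Schema1, so Schema1 ∩ Schema2 → Schema1. The join is lossless.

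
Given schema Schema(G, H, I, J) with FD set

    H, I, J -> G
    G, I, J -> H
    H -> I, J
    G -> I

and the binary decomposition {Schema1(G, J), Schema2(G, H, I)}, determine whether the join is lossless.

Common attributes: Schema1 ∩ Schema2 = {G}.
Closure of {G}: G → I applies, adding I. So (G)⁺ = {G, I}.
The closure contains neither all of Schema1 = {G, J} nor all of Schema2 = {G, H, I}, so the common attributes are not a superkey of either fragment. The join is lossy.

No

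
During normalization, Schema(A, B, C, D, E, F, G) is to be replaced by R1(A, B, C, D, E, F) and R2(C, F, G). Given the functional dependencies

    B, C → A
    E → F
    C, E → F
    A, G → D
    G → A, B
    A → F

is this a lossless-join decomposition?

Common attributes: R1 ∩ R2 = {C, F}.
No dependency enlarges {C, F}, so (C, F)⁺ = {C, F}.
The closure contains neither all of R1 = {A, B, C, D, E, F} nor all of R2 = {C, F, G}, so the common attributes are not a superkey of either fragment. The join is lossy.

No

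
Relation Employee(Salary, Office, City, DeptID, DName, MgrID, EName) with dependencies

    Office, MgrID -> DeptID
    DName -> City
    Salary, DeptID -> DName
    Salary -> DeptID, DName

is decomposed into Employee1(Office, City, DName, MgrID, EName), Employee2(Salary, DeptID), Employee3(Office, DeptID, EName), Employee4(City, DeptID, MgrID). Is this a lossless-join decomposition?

No

Chase test. Columns are Salary, Office, City, DeptID, DName, MgrID, EName; row i has aⱼ where attribute j ∈ Employeei, else bᵢⱼ.
Initial tableau (one row per fragment):
  row 1: b11 a2 a3 b14 a5 a6 a7
  row 2: a1 b22 b23 a4 b25 b26 b27
  row 3: b31 a2 b33 a4 b35 b36 a7
  row 4: b41 b42 a3 a4 b45 a6 b47
No row becomes fully distinguished — the join is lossy.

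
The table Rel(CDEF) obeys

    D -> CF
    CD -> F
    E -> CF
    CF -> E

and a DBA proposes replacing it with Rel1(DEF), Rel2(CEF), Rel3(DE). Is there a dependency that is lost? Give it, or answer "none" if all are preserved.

D → CF: restricted closure across fragments reaches CF.
CD → F: restricted closure across fragments reaches F.
E → CF lies within Rel2.
CF → E lies within Rel2.
Every dependency is enforceable on the fragments, so the decomposition is dependency-preserving.

none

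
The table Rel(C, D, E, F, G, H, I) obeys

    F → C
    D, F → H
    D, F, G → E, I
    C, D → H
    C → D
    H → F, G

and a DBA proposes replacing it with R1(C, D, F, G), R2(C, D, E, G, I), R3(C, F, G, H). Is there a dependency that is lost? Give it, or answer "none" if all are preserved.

none

F → C lies within R1.
D, F → H: restricted closure across fragments reaches H.
D, F, G → E, I: restricted closure across fragments reaches E, I.
C, D → H: restricted closure across fragments reaches H.
C → D lies within R1.
H → F, G lies within R3.
Every dependency is enforceable on the fragments, so the decomposition is dependency-preserving.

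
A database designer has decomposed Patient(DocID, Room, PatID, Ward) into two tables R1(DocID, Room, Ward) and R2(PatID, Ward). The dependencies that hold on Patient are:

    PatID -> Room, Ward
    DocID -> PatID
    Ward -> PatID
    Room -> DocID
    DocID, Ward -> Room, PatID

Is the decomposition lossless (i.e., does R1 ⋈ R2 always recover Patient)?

Yes

Common attributes: R1 ∩ R2 = {Ward}.
Closure of {Ward}: Ward → PatID applies, adding PatID; PatID → Room, Ward applies, adding Room; Room → DocID applies, adding DocID. So (Ward)⁺ = {DocID, Room, PatID, Ward}.
This closure contains every attribute of R1, so R1 ∩ R2 → R1. The join is lossless.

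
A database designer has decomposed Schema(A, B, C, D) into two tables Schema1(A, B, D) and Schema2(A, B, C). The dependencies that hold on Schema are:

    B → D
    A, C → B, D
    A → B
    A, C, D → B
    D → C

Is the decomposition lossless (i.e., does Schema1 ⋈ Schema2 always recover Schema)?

Yes

Common attributes: Schema1 ∩ Schema2 = {A, B}.
Closure of {A, B}: B → D applies, adding D; D → C applies, adding C. So (A, B)⁺ = {A, B, C, D}.
This closure contains every attribute of Schema1, so Schema1 ∩ Schema2 → Schema1. The join is lossless.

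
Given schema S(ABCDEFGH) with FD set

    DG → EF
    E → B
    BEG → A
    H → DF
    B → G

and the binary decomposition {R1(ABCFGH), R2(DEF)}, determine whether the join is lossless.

No

Common attributes: R1 ∩ R2 = {F}.
No dependency enlarges {F}, so (F)⁺ = {F}.
The closure contains neither all of R1 = {ABCFGH} nor all of R2 = {DEF}, so the common attributes are not a superkey of either fragment. The join is lossy.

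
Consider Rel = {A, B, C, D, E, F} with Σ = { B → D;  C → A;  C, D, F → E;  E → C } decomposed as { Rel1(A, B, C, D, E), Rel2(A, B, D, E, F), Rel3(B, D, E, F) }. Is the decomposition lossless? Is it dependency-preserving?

lossless but not dependency-preserving

Lossless test (chase): Rows 1 and 2 agree on E; apply E→C and equate their C entries. Rows 1 and 3 agree on E; apply E→C and equate their C entries. Rows 1 and 3 agree on C; apply C→A and equate their A entries. Row 2 is now all distinguished symbols — the join is lossless.
Dependency preservation: the restricted closure of {C, D, F} across the fragments never reaches {E}, so C, D, F → E cannot be enforced without a join — not preserved.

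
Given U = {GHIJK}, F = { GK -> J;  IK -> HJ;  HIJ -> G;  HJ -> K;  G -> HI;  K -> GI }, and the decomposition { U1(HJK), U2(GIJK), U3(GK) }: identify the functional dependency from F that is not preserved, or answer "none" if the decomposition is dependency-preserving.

G -> HI

Check G → HI: no single fragment contains all of {GHI}, and the restricted closure of {G} across the fragments never reaches {HI}.
GK → J is preserved.
IK → HJ is preserved.
HIJ → G is preserved.
HJ → K is preserved.
K → GI is preserved.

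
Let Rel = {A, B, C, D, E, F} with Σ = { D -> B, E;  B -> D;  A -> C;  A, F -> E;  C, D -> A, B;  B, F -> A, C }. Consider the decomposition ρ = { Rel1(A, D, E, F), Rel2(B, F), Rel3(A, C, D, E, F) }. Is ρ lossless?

Chase test. Columns are A, B, C, D, E, F; row i has aⱼ where attribute j ∈ Reli, else bᵢⱼ.
Initial tableau (one row per fragment):
  row 1: a1 b12 b13 a4 a5 a6
  row 2: b21 a2 b23 b24 b25 a6
  row 3: a1 b32 a3 a4 a5 a6
Rows 1 and 3 agree on D; apply D→B, E and equate their B, E entries.
Rows 1 and 3 agree on A; apply A→C and equate their C entries.
No row becomes fully distinguished — the join is lossy.

No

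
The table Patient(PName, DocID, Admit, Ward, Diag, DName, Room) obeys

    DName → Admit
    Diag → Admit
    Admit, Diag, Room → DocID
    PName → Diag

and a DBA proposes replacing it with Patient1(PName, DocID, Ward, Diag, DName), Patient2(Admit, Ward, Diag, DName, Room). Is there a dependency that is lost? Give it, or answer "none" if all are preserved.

Admit, Diag, Room → DocID

Check Admit, Diag, Room → DocID: no single fragment contains all of {DocID, Admit, Diag, Room}, and the restricted closure of {Admit, Diag, Room} across the fragments never reaches {DocID}.
DName → Admit is preserved.
Diag → Admit is preserved.
PName → Diag is preserved.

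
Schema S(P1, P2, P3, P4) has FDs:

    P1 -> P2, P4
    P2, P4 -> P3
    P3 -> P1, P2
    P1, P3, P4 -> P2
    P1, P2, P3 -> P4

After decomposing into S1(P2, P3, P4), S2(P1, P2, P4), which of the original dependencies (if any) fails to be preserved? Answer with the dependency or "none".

P1 → P2, P4 lies within S2.
P2, P4 → P3 lies within S1.
P3 → P1, P2: restricted closure across fragments reaches P1, P2.
P1, P3, P4 → P2: restricted closure across fragments reaches P2.
P1, P2, P3 → P4: restricted closure across fragments reaches P4.
Every dependency is enforceable on the fragments, so the decomposition is dependency-preserving.

none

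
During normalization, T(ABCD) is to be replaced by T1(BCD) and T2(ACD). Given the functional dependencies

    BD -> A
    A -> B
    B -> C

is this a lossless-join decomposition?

Common attributes: T1 ∩ T2 = {CD}.
No dependency enlarges {CD}, so (CD)⁺ = {CD}.
The closure contains neither all of T1 = {BCD} nor all of T2 = {ACD}, so the common attributes are not a superkey of either fragment. The join is lossy.

No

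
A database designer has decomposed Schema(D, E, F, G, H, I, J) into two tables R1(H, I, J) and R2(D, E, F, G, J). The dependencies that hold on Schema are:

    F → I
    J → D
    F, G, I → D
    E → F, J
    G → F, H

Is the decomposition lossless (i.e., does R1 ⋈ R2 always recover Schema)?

No

Common attributes: R1 ∩ R2 = {J}.
Closure of {J}: J → D applies, adding D. So (J)⁺ = {D, J}.
The closure contains neither all of R1 = {H, I, J} nor all of R2 = {D, E, F, G, J}, so the common attributes are not a superkey of either fragment. The join is lossy.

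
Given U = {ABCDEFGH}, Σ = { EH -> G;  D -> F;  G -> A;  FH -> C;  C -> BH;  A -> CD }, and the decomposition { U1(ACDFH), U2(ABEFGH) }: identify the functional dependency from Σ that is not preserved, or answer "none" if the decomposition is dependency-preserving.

C -> BH

Check C → BH: no single fragment contains all of {BCH}, and the restricted closure of {C} across the fragments never reaches {BH}.
EH → G is preserved.
D → F is preserved.
G → A is preserved.
FH → C is preserved.
A → CD is preserved.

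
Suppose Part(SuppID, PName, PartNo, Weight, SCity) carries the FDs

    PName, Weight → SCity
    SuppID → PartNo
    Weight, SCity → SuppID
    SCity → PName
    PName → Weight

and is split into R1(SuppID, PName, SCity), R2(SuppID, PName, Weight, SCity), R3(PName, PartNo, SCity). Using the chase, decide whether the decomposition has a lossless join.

Chase test. Columns are SuppID, PName, PartNo, Weight, SCity; row i has aⱼ where attribute j ∈ Ri, else bᵢⱼ.
Initial tableau (one row per fragment):
  row 1: a1 a2 b13 b14 a5
  row 2: a1 a2 b23 a4 a5
  row 3: b31 a2 a3 b34 a5
Rows 1 and 2 agree on SuppID; apply SuppID→PartNo and equate their PartNo entries.
Rows 1 and 2 agree on PName; apply PName→Weight and equate their Weight entries.
Rows 1 and 3 agree on PName; apply PName→Weight and equate their Weight entries.
Rows 1 and 3 agree on Weight, SCity; apply Weight, SCity→SuppID and equate their SuppID entries.
Rows 1 and 3 agree on SuppID; apply SuppID→PartNo and equate their PartNo entries.
Row 1 is now all distinguished symbols — the join is lossless.

Yes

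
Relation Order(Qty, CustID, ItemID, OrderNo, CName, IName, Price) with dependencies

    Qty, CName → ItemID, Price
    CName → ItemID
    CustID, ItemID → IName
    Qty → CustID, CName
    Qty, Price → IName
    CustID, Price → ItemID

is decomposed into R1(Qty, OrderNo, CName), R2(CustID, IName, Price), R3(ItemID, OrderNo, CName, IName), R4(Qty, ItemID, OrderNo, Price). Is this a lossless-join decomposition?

Chase test. Columns are Qty, CustID, ItemID, OrderNo, CName, IName, Price; row i has aⱼ where attribute j ∈ Ri, else bᵢⱼ.
Initial tableau (one row per fragment):
  row 1: a1 b12 b13 a4 a5 b16 b17
  row 2: b21 a2 b23 b24 b25 a6 a7
  row 3: b31 b32 a3 a4 a5 a6 b37
  row 4: a1 b42 a3 a4 b45 b46 a7
Rows 1 and 3 agree on CName; apply CName→ItemID and equate their ItemID entries.
Rows 1 and 4 agree on Qty; apply Qty→CustID, CName and equate their CustID, CName entries.
Rows 1 and 4 agree on Qty, CName; apply Qty, CName→ItemID, Price and equate their ItemID, Price entries.
Rows 1 and 4 agree on CustID, ItemID; apply CustID, ItemID→IName and equate their IName entries.
No row becomes fully distinguished — the join is lossy.

No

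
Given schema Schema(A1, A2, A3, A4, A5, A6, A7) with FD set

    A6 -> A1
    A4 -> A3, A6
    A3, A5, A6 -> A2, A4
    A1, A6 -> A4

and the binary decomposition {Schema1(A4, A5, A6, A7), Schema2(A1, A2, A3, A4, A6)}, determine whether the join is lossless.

Common attributes: Schema1 ∩ Schema2 = {A4, A6}.
Closure of {A4, A6}: A6 → A1 applies, adding A1; A4 → A3, A6 applies, adding A3. So (A4, A6)⁺ = {A1, A3, A4, A6}.
The closure contains neither all of Schema1 = {A4, A5, A6, A7} nor all of Schema2 = {A1, A2, A3, A4, A6}, so the common attributes are not a superkey of either fragment. The join is lossy.

No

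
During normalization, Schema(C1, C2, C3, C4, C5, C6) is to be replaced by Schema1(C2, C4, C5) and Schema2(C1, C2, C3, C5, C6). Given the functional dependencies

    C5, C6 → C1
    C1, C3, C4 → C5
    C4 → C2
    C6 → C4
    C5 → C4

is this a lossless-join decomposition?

Common attributes: Schema1 ∩ Schema2 = {C2, C5}.
Closure of {C2, C5}: C5 → C4 applies, adding C4. So (C2, C5)⁺ = {C2, C4, C5}.
This closure contains every attribute of Schema1, so Schema1 ∩ Schema2 → Schema1. The join is lossless.

Yes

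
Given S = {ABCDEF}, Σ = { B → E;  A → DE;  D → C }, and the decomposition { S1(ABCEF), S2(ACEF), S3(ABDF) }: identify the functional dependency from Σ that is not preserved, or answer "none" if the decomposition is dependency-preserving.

D → C

Check D → C: no single fragment contains all of {CD}, and the restricted closure of {D} across the fragments never reaches {C}.
B → E is preserved.
A → DE is preserved.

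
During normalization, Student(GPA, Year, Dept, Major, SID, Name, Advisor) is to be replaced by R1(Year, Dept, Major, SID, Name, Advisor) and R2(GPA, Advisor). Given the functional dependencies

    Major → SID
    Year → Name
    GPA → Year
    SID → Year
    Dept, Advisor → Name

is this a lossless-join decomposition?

No

Common attributes: R1 ∩ R2 = {Advisor}.
No dependency enlarges {Advisor}, so (Advisor)⁺ = {Advisor}.
The closure contains neither all of R1 = {Year, Dept, Major, SID, Name, Advisor} nor all of R2 = {GPA, Advisor}, so the common attributes are not a superkey of either fragment. The join is lossy.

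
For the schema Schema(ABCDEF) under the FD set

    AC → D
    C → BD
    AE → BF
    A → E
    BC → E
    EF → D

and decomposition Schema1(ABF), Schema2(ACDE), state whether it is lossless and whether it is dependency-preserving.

lossless but not dependency-preserving

Lossless test: (A)⁺ = {ABDEF}, which contains all of one fragment — lossless.
Dependency preservation: the restricted closure of {C} across the fragments never reaches {BD}, so C → BD cannot be enforced without a join — not preserved.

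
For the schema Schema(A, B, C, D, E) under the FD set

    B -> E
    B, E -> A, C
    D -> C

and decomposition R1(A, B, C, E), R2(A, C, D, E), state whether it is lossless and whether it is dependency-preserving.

lossy but dependency-preserving

Lossless test: (A, C, E)⁺ = {A, C, E}, which is a superkey of neither fragment — lossy.
Dependency preservation: every FD's attributes lie within a single fragment, so each can be enforced locally — preserved.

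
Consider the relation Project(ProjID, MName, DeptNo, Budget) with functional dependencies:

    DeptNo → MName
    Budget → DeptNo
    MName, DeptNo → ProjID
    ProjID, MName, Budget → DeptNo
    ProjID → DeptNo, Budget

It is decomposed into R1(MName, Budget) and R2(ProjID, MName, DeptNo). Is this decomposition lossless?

No

Common attributes: R1 ∩ R2 = {MName}.
No dependency enlarges {MName}, so (MName)⁺ = {MName}.
The closure contains neither all of R1 = {MName, Budget} nor all of R2 = {ProjID, MName, DeptNo}, so the common attributes are not a superkey of either fragment. The join is lossy.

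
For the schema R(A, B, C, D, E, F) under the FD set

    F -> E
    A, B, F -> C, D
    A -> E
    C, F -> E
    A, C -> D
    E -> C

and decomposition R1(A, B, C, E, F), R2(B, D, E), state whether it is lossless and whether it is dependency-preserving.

lossy and not dependency-preserving

Lossless test: (B, E)⁺ = {B, C, E}, which is a superkey of neither fragment — lossy.
Dependency preservation: the restricted closure of {A, B, F} across the fragments never reaches {C, D}, so A, B, F → C, D cannot be enforced without a join — not preserved.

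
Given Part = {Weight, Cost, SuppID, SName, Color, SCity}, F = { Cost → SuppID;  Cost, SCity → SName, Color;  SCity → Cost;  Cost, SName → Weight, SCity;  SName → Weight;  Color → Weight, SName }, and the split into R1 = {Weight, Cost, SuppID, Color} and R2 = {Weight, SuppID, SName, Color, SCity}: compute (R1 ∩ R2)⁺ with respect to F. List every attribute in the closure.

R1 ∩ R2 = {Weight, SuppID, Color}.
Color → Weight, SName applies, adding SName
Closure: {Weight, SuppID, SName, Color}.

Weight, SuppID, SName, Color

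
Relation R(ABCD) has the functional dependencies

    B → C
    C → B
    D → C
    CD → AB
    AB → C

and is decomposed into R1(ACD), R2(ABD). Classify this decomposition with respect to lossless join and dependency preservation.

Lossless test: (AD)⁺ = {ABCD}, which contains all of one fragment — lossless.
Dependency preservation: the restricted closure of {B} across the fragments never reaches {C}, so B → C cannot be enforced without a join — not preserved.

lossless but not dependency-preserving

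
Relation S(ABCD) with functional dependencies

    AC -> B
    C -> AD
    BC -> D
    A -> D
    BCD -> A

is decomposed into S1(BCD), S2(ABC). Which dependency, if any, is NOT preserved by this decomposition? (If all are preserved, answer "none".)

A -> D

Check A → D: no single fragment contains all of {AD}, and the restricted closure of {A} across the fragments never reaches {D}.
AC → B is preserved.
C → AD is preserved.
BC → D is preserved.
BCD → A is preserved.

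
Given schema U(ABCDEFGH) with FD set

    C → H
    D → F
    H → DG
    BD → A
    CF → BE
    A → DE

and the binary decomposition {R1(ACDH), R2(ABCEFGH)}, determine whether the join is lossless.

Yes

Common attributes: R1 ∩ R2 = {ACH}.
Closure of {ACH}: H → DG applies, adding DG; A → DE applies, adding E; D → F applies, adding F; CF → BE applies, adding B. So (ACH)⁺ = {ABCDEFGH}.
This closure contains every attribute of R1, so R1 ∩ R2 → R1. The join is lossless.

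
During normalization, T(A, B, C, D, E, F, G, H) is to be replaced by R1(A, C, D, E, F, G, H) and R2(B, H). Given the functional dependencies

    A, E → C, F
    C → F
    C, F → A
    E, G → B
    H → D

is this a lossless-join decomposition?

No

Common attributes: R1 ∩ R2 = {H}.
Closure of {H}: H → D applies, adding D. So (H)⁺ = {D, H}.
The closure contains neither all of R1 = {A, C, D, E, F, G, H} nor all of R2 = {B, H}, so the common attributes are not a superkey of either fragment. The join is lossy.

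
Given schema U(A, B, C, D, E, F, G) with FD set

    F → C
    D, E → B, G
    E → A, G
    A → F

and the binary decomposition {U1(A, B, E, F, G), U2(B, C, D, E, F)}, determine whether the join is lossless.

Common attributes: U1 ∩ U2 = {B, E, F}.
Closure of {B, E, F}: F → C applies, adding C; E → A, G applies, adding A, G. So (B, E, F)⁺ = {A, B, C, E, F, G}.
This closure contains every attribute of U1, so U1 ∩ U2 → U1. The join is lossless.

Yes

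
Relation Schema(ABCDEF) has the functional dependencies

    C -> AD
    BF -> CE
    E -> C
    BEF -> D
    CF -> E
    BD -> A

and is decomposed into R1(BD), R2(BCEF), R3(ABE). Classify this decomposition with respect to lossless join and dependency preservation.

Lossless test (chase): Rows 2 and 3 agree on E; apply E→C and equate their C entries. Rows 2 and 3 agree on C; apply C→AD and equate their AD entries. No row becomes fully distinguished — the join is lossy.
Dependency preservation: the restricted closure of {C} across the fragments never reaches {AD}, so C → AD cannot be enforced without a join — not preserved.

lossy and not dependency-preserving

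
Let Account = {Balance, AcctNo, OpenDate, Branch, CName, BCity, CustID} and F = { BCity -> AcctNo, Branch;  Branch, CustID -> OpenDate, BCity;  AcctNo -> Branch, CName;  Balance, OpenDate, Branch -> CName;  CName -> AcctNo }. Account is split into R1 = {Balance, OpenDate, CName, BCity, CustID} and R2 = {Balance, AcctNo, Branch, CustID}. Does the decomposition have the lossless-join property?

Common attributes: R1 ∩ R2 = {Balance, CustID}.
No dependency enlarges {Balance, CustID}, so (Balance, CustID)⁺ = {Balance, CustID}.
The closure contains neither all of R1 = {Balance, OpenDate, CName, BCity, CustID} nor all of R2 = {Balance, AcctNo, Branch, CustID}, so the common attributes are not a superkey of either fragment. The join is lossy.

No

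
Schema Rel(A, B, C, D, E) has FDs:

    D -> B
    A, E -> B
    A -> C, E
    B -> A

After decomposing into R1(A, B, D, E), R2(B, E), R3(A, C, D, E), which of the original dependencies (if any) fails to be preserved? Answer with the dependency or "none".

none

D → B lies within R1.
A, E → B lies within R1.
A → C, E lies within R3.
B → A lies within R1.
Every dependency is enforceable on the fragments, so the decomposition is dependency-preserving.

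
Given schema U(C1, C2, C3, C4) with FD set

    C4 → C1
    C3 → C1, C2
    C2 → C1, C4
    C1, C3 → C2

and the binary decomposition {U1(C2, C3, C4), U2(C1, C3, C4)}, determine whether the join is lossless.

Yes

Common attributes: U1 ∩ U2 = {C3, C4}.
Closure of {C3, C4}: C4 → C1 applies, adding C1; C3 → C1, C2 applies, adding C2. So (C3, C4)⁺ = {C1, C2, C3, C4}.
This closure contains every attribute of U1, so U1 ∩ U2 → U1. The join is lossless.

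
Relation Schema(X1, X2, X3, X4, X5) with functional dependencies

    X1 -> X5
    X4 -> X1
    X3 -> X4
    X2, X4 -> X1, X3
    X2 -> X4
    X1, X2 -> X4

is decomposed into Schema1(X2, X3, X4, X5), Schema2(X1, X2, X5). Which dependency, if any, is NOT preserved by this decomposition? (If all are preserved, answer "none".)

X4 -> X1

Check X4 → X1: no single fragment contains all of {X1, X4}, and the restricted closure of {X4} across the fragments never reaches {X1}.
X1 → X5 is preserved.
X3 → X4 is preserved.
X2, X4 → X1, X3 is preserved.
X2 → X4 is preserved.
X1, X2 → X4 is preserved.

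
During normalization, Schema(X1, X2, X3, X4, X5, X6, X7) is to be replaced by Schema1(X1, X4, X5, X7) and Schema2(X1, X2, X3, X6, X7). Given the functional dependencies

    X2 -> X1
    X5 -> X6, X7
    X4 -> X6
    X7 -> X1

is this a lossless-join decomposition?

Common attributes: Schema1 ∩ Schema2 = {X1, X7}.
No dependency enlarges {X1, X7}, so (X1, X7)⁺ = {X1, X7}.
The closure contains neither all of Schema1 = {X1, X4, X5, X7} nor all of Schema2 = {X1, X2, X3, X6, X7}, so the common attributes are not a superkey of either fragment. The join is lossy.

No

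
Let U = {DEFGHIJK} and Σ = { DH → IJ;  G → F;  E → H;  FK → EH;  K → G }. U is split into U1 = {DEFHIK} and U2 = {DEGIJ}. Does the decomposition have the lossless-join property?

Common attributes: U1 ∩ U2 = {DEI}.
Closure of {DEI}: E → H applies, adding H; DH → IJ applies, adding J. So (DEI)⁺ = {DEHIJ}.
The closure contains neither all of U1 = {DEFHIK} nor all of U2 = {DEGIJ}, so the common attributes are not a superkey of either fragment. The join is lossy.

No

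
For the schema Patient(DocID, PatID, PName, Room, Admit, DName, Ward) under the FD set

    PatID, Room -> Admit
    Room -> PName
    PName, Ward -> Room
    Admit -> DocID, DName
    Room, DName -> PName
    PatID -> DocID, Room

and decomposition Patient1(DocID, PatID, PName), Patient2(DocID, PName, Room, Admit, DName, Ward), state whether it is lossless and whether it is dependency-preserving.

lossy and not dependency-preserving

Lossless test: (DocID, PName)⁺ = {DocID, PName}, which is a superkey of neither fragment — lossy.
Dependency preservation: the restricted closure of {PatID, Room} across the fragments never reaches {Admit}, so PatID, Room → Admit cannot be enforced without a join — not preserved.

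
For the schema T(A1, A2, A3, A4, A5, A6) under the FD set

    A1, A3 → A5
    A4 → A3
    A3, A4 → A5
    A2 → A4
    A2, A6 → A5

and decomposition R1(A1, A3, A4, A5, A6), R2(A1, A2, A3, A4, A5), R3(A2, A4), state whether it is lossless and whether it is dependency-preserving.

lossy but dependency-preserving

Lossless test (chase): Rows 1 and 3 agree on A4; apply A4→A3 and equate their A3 entries. Rows 1 and 3 agree on A3, A4; apply A3, A4→A5 and equate their A5 entries. No row becomes fully distinguished — the join is lossy.
Dependency preservation: A2, A6 → A5 is not contained in any single fragment, but the restricted closure of its left-hand side across the fragments still reaches the right-hand side; the remaining FDs each lie inside some fragment. All dependencies are preserved.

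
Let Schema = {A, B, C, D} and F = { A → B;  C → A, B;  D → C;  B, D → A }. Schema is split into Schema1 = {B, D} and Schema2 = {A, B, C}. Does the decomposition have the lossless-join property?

Common attributes: Schema1 ∩ Schema2 = {B}.
No dependency enlarges {B}, so (B)⁺ = {B}.
The closure contains neither all of Schema1 = {B, D} nor all of Schema2 = {A, B, C}, so the common attributes are not a superkey of either fragment. The join is lossy.

No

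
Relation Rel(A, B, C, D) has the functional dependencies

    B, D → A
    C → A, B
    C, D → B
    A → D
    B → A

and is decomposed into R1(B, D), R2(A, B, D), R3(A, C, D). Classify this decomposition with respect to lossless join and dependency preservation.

lossy and not dependency-preserving

Lossless test (chase): Rows 1 and 2 agree on B, D; apply B, D→A and equate their A entries. No row becomes fully distinguished — the join is lossy.
Dependency preservation: the restricted closure of {C} across the fragments never reaches {A, B}, so C → A, B cannot be enforced without a join — not preserved.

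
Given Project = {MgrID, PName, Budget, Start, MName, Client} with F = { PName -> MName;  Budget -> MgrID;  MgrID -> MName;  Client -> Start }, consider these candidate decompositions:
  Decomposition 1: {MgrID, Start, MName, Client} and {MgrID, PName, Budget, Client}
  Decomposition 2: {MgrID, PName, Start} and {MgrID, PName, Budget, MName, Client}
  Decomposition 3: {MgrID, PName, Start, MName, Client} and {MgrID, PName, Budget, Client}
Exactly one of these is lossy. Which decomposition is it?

Decomposition 2

Decomposition 1: common = {MgrID, Client}, closure = {MgrID, Start, MName, Client} → lossless.
Decomposition 2: common = {MgrID, PName}, closure = {MgrID, PName, MName} → lossy.
Decomposition 3: common = {MgrID, PName, Client}, closure = {MgrID, PName, Start, MName, Client} → lossless.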